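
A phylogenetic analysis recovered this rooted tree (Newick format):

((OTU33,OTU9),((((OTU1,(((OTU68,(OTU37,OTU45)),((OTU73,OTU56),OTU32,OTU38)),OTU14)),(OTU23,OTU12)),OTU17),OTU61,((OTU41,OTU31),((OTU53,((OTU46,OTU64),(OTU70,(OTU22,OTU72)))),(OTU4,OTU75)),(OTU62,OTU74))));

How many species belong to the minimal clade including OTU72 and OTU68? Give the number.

25

The MRCA of OTU72 and OTU68 is the node subtending ((((OTU1,(((OTU68,(OTU37,OTU45)),((OTU73,OTU56),OTU32,OTU38)),OTU14)),(OTU23,OTU12)),OTU17),OTU61,((OTU41,OTU31),((OTU53,((OTU46,OTU64),(OTU70,(OTU22,OTU72)))),(OTU4,OTU75)),(OTU62,OTU74))).
That clade contains 25 terminal taxa: OTU1, OTU12, OTU14, OTU17, OTU22, OTU23, OTU31, OTU32, OTU37, OTU38, OTU4, OTU41, OTU45, OTU46, OTU53, OTU56, OTU61, OTU62, OTU64, OTU68, OTU70, OTU72, OTU73, OTU74, OTU75.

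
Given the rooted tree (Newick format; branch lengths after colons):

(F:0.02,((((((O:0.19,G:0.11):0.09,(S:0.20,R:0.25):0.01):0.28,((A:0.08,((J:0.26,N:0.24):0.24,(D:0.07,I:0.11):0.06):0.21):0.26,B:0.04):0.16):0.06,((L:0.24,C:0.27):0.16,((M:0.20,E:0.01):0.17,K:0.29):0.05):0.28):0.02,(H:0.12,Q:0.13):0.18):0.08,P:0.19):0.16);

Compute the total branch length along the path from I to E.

The path runs I → … → MRCA → … → E; the MRCA is the node subtending ((((O,G),(S,R)),((A,((J,N),(D,I))),B)),((L,C),((M,E),K))).
Branch lengths along that path: 0.11 + 0.06 + 0.21 + 0.26 + 0.16 + 0.06 + 0.28 + 0.05 + 0.17 + 0.01 = 1.37.

1.37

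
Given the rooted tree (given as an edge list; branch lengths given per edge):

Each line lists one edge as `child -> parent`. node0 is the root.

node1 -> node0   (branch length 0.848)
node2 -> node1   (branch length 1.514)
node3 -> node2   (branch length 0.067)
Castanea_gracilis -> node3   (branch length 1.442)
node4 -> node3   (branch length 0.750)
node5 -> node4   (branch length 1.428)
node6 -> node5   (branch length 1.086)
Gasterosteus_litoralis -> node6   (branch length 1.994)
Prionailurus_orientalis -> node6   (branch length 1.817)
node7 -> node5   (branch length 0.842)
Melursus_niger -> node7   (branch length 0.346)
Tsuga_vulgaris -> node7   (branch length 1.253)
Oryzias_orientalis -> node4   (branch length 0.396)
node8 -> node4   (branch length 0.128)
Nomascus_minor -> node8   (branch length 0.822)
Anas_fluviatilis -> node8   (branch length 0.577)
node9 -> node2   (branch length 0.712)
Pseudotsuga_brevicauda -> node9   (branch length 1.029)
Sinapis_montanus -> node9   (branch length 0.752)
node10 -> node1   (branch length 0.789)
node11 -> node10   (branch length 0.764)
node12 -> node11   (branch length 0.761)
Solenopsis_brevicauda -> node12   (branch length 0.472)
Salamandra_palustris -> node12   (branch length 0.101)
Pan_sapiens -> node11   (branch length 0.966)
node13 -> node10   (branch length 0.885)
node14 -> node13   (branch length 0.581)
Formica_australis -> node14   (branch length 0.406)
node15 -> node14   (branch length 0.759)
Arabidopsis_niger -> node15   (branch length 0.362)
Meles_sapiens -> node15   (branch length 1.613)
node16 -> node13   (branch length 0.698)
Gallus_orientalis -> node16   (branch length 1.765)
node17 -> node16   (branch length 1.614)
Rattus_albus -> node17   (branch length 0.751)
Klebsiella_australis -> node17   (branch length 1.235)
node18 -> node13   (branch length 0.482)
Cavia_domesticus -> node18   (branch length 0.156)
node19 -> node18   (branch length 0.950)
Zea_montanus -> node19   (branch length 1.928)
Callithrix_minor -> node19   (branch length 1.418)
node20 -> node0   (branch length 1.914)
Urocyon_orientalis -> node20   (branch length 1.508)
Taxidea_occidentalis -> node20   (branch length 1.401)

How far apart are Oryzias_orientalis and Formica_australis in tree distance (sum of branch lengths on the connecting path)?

5.388

The path runs Oryzias_orientalis → … → MRCA → … → Formica_australis; the MRCA is the node subtending (((Castanea_gracilis,(((Gasterosteus_litoralis,Prionailurus_orientalis),(Melursus_niger,Tsuga_vulgaris)),Oryzias_orientalis,(Nomascus_minor,Anas_fluviatilis))),(Pseudotsuga_brevicauda,Sinapis_montanus)),(((Solenopsis_brevicauda,Salamandra_palustris),Pan_sapiens),((Formica_australis,(Arabidopsis_niger,Meles_sapiens)),(Gallus_orientalis,(Rattus_albus,Klebsiella_australis)),(Cavia_domesticus,(Zea_montanus,Callithrix_minor))))).
Branch lengths along that path: 0.396 + 0.750 + 0.067 + 1.514 + 0.789 + 0.885 + 0.581 + 0.406 = 5.388.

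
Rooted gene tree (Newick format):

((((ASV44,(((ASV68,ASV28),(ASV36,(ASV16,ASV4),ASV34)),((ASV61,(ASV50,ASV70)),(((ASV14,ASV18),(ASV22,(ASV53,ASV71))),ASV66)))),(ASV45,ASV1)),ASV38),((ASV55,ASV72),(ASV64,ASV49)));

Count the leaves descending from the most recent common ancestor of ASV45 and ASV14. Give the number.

The MRCA of ASV45 and ASV14 is the node subtending ((ASV44,(((ASV68,ASV28),(ASV36,(ASV16,ASV4),ASV34)),((ASV61,(ASV50,ASV70)),(((ASV14,ASV18),(ASV22,(ASV53,ASV71))),ASV66)))),(ASV45,ASV1)).
That clade contains 18 terminal taxa: ASV1, ASV14, ASV16, ASV18, ASV22, ASV28, ASV34, ASV36, ASV4, ASV44, ASV45, ASV50, ASV53, ASV61, ASV66, ASV68, ASV70, ASV71.

18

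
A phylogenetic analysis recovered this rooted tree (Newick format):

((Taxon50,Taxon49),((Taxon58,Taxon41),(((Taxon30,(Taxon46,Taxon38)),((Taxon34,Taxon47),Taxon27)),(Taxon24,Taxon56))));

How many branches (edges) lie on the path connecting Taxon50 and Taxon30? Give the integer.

The MRCA of Taxon50 and Taxon30 is the root of the tree.
From Taxon50 up to that node: 2 branches. From Taxon30 up to the same node: 5 branches. Total: 2 + 5 = 7.

7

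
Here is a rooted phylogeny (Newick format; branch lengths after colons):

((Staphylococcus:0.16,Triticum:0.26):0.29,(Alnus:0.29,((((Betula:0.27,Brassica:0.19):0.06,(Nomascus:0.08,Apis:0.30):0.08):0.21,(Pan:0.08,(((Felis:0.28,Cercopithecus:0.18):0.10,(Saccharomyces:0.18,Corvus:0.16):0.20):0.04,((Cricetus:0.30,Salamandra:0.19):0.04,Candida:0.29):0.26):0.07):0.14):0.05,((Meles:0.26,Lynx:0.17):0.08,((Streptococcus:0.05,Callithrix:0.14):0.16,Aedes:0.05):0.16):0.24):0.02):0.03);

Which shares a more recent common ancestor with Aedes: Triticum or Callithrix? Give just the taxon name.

Callithrix

The MRCA of Aedes and Callithrix subtends ((Streptococcus,Callithrix),Aedes) (3 taxa).
The MRCA of Aedes and Triticum is the root, subtending the entire tree (20 taxa).
The first is nested inside the second, so Aedes shares a more recent common ancestor with Callithrix.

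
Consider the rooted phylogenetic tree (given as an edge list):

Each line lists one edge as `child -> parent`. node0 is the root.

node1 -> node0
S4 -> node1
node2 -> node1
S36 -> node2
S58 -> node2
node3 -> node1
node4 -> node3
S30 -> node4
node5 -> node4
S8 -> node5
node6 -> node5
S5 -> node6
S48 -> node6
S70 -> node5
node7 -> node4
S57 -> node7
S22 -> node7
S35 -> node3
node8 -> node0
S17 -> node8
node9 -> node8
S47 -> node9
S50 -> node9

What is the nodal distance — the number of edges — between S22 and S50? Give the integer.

8

The MRCA of S22 and S50 is the root of the tree.
From S22 up to that node: 5 branches. From S50 up to the same node: 3 branches. Total: 5 + 3 = 8.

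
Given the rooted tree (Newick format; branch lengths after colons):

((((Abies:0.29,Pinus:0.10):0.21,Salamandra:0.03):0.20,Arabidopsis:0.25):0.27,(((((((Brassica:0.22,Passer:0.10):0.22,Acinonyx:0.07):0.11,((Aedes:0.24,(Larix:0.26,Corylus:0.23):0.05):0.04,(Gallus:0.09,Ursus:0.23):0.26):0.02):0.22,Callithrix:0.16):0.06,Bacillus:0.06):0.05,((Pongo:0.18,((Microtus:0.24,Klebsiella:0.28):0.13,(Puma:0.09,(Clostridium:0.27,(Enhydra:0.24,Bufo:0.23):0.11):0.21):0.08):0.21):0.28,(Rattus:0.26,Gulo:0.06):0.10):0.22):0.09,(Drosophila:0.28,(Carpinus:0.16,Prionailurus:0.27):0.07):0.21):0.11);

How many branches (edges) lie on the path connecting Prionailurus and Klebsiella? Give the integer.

9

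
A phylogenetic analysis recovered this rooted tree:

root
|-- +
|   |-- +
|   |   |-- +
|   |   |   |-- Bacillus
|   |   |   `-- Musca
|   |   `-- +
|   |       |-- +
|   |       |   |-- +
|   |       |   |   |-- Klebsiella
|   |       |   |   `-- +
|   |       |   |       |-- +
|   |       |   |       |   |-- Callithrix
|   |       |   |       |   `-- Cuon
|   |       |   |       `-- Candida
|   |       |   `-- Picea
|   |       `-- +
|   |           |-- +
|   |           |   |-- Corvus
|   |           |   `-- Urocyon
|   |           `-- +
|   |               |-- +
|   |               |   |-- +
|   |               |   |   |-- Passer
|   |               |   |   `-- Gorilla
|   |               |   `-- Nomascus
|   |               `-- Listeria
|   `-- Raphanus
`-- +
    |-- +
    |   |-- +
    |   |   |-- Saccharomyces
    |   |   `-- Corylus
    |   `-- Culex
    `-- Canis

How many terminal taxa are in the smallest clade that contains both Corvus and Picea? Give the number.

The MRCA of Corvus and Picea is the node subtending (((Klebsiella,((Callithrix,Cuon),Candida)),Picea),((Corvus,Urocyon),(((Passer,Gorilla),Nomascus),Listeria))).
That clade contains 11 terminal taxa: Callithrix, Candida, Corvus, Cuon, Gorilla, Klebsiella, Listeria, Nomascus, Passer, Picea, Urocyon.

11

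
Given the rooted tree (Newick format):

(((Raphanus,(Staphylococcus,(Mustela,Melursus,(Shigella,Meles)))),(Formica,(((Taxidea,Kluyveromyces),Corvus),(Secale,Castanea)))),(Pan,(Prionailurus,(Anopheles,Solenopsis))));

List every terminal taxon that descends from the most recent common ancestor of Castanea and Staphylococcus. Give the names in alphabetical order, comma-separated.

Castanea, Corvus, Formica, Kluyveromyces, Meles, Melursus, Mustela, Raphanus, Secale, Shigella, Staphylococcus, Taxidea

Tracing Castanea: it sits inside (Secale,Castanea).
Tracing Staphylococcus: it sits inside (Staphylococcus,(Mustela,Melursus,(Shigella,Meles))).
The smallest clade enclosing both is ((Raphanus,(Staphylococcus,(Mustela,Melursus,(Shigella,Meles)))),(Formica,(((Taxidea,Kluyveromyces),Corvus),(Secale,Castanea)))); the answer is its 12 terminal taxa in alphabetical order.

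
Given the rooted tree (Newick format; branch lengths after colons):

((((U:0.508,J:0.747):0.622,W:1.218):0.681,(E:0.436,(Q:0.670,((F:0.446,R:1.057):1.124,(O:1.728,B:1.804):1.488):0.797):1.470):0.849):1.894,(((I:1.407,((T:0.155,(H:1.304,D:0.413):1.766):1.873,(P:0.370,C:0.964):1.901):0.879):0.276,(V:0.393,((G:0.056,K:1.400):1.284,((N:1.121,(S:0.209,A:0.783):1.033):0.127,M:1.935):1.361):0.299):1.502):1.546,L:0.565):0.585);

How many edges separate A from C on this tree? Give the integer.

The MRCA of A and C is the node subtending ((I,((T,(H,D)),(P,C))),(V,((G,K),((N,(S,A)),M)))).
From A up to that node: 6 branches. From C up to the same node: 4 branches. Total: 6 + 4 = 10.

10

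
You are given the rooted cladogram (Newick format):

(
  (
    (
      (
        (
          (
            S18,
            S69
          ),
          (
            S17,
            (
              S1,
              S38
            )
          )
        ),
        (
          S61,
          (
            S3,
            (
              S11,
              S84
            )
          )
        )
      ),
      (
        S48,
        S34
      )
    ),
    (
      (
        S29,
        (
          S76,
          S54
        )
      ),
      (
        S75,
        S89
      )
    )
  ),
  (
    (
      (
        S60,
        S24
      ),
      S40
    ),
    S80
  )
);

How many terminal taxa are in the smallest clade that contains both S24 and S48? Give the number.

The MRCA of S24 and S48 is the root, so the clade is the entire tree.
That clade contains 20 terminal taxa: S1, S11, S17, S18, S24, S29, S3, S34, S38, S40, S48, S54, S60, S61, S69, S75, S76, S80, S84, S89.

20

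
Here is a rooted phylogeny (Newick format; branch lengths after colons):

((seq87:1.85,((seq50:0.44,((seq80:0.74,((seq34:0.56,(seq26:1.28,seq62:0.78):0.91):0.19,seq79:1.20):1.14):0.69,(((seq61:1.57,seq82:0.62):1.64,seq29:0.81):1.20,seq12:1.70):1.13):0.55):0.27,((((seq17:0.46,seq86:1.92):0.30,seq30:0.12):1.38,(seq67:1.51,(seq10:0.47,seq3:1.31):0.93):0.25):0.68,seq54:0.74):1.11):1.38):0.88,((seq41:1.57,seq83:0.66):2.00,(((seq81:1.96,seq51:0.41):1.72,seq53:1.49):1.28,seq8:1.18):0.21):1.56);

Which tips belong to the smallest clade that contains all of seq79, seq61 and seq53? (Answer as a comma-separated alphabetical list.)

seq10, seq12, seq17, seq26, seq29, seq3, seq30, seq34, seq41, seq50, seq51, seq53, seq54, seq61, seq62, seq67, seq79, seq8, seq80, seq81, seq82, seq83, seq86, seq87

Tracing seq79: it sits inside ((seq34,(seq26,seq62)),seq79).
Tracing seq61: it sits inside (seq61,seq82).
Tracing seq53: it sits inside ((seq81,seq51),seq53).
The smallest clade enclosing all 3 is the whole tree (their MRCA is the root), so the answer is all 24 tips in alphabetical order.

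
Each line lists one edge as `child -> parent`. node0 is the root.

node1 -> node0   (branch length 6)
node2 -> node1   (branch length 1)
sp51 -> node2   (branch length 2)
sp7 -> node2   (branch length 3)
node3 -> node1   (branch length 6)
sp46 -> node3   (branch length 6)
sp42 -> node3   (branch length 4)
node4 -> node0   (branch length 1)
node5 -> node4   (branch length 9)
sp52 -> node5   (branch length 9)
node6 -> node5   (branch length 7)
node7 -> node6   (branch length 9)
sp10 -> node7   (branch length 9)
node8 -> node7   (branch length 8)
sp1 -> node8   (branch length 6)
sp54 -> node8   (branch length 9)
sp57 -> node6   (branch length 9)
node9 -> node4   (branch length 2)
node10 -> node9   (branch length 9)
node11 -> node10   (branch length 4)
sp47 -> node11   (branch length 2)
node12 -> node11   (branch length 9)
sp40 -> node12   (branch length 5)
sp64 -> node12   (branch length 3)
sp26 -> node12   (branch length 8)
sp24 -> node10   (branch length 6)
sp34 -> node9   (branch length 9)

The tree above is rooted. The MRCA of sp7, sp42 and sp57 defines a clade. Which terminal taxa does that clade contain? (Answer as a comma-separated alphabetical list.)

sp1, sp10, sp24, sp26, sp34, sp40, sp42, sp46, sp47, sp51, sp52, sp54, sp57, sp64, sp7

Tracing sp7: it sits inside (sp51,sp7).
Tracing sp42: it sits inside (sp46,sp42).
Tracing sp57: it sits inside ((sp10,(sp1,sp54)),sp57).
The smallest clade enclosing all 3 is the whole tree (their MRCA is the root), so the answer is all 15 tips in alphabetical order.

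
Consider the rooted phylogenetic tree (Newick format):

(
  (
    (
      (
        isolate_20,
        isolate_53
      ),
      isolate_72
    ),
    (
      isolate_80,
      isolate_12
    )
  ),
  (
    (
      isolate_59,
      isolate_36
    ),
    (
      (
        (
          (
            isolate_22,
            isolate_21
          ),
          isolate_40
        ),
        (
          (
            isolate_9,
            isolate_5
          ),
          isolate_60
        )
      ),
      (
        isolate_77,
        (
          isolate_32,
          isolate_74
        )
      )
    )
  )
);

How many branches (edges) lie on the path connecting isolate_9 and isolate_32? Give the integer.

7

The MRCA of isolate_9 and isolate_32 is the node subtending ((((isolate_22,isolate_21),isolate_40),((isolate_9,isolate_5),isolate_60)),(isolate_77,(isolate_32,isolate_74))).
From isolate_9 up to that node: 4 branches. From isolate_32 up to the same node: 3 branches. Total: 4 + 3 = 7.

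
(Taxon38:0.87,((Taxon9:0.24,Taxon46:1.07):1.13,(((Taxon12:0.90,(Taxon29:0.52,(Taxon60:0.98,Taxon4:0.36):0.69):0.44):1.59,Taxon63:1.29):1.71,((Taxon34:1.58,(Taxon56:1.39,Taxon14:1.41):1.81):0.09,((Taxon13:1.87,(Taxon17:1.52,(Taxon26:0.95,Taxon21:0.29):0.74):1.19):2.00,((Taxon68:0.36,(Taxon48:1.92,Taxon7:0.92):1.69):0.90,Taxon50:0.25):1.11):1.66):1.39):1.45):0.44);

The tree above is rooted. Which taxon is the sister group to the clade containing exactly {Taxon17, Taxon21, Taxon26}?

The clade containing exactly {Taxon17, Taxon21, Taxon26} attaches to the tree at the node subtending (Taxon13,(Taxon17,(Taxon26,Taxon21))).
The other lineage descending from that same node — the sister group — is the single tip Taxon13.

Taxon13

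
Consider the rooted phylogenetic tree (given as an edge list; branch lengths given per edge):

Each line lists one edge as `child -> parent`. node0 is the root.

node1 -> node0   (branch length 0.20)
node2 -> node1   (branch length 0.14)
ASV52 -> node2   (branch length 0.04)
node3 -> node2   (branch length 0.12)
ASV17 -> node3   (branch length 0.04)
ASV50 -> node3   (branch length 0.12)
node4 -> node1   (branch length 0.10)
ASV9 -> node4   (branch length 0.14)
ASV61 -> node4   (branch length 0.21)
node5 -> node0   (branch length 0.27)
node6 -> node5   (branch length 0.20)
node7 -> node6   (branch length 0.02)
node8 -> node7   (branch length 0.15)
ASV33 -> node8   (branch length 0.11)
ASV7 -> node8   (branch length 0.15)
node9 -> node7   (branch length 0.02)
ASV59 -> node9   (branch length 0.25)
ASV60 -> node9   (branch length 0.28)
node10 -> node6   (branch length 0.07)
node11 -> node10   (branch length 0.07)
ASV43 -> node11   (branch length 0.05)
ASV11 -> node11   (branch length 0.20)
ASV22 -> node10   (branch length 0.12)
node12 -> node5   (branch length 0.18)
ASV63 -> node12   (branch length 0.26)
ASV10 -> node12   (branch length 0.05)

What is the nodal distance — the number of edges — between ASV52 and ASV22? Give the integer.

7

The MRCA of ASV52 and ASV22 is the root of the tree.
From ASV52 up to that node: 3 branches. From ASV22 up to the same node: 4 branches. Total: 3 + 4 = 7.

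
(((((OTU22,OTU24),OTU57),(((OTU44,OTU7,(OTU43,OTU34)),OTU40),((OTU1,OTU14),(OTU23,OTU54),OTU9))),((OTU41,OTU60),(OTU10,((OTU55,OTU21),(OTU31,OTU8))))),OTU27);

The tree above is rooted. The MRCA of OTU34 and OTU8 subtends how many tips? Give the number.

20

The MRCA of OTU34 and OTU8 is the node subtending ((((OTU22,OTU24),OTU57),(((OTU44,OTU7,(OTU43,OTU34)),OTU40),((OTU1,OTU14),(OTU23,OTU54),OTU9))),((OTU41,OTU60),(OTU10,((OTU55,OTU21),(OTU31,OTU8))))).
That clade contains 20 terminal taxa: OTU1, OTU10, OTU14, OTU21, OTU22, OTU23, OTU24, OTU31, OTU34, OTU40, OTU41, OTU43, OTU44, OTU54, OTU55, OTU57, OTU60, OTU7, OTU8, OTU9.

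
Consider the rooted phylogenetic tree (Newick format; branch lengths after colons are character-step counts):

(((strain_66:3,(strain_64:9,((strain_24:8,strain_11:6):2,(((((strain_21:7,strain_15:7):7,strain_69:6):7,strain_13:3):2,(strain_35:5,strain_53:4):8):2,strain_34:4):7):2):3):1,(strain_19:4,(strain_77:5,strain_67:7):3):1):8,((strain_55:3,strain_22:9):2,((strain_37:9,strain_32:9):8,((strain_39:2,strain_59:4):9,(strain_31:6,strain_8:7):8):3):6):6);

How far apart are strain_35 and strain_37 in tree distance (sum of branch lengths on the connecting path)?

The path runs strain_35 → … → MRCA → … → strain_37; the MRCA is the root of the tree.
Branch lengths along that path: 5 + 8 + 2 + 7 + 2 + 3 + 1 + 8 + 6 + 6 + 8 + 9 = 65.

65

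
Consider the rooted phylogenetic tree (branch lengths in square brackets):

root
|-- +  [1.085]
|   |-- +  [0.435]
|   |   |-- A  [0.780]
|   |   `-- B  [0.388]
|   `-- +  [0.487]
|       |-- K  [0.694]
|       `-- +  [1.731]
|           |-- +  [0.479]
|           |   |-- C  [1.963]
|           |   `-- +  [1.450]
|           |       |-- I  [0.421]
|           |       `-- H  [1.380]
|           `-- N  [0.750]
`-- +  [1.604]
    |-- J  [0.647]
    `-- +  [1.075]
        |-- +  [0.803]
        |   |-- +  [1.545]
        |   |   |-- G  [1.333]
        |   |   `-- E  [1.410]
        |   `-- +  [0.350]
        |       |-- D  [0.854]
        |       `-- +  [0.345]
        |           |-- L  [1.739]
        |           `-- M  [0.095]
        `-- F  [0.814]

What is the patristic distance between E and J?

The path runs E → … → MRCA → … → J; the MRCA is the node subtending (J,(((G,E),(D,(L,M))),F)).
Branch lengths along that path: 1.410 + 1.545 + 0.803 + 1.075 + 0.647 = 5.480.

5.480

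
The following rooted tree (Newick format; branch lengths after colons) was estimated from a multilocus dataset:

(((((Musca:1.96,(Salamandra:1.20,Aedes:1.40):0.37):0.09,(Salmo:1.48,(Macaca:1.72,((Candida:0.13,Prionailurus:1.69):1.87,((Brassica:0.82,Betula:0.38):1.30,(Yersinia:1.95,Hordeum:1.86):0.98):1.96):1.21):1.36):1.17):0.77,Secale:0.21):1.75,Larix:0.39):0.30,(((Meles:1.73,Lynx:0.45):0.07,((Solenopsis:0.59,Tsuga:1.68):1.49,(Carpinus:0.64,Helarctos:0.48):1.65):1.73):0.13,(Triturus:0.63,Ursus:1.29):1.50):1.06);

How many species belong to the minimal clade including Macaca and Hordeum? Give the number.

The MRCA of Macaca and Hordeum is the node subtending (Macaca,((Candida,Prionailurus),((Brassica,Betula),(Yersinia,Hordeum)))).
That clade contains 7 terminal taxa: Betula, Brassica, Candida, Hordeum, Macaca, Prionailurus, Yersinia.

7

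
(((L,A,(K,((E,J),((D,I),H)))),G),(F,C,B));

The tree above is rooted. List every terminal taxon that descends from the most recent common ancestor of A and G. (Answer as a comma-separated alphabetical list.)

A, D, E, G, H, I, J, K, L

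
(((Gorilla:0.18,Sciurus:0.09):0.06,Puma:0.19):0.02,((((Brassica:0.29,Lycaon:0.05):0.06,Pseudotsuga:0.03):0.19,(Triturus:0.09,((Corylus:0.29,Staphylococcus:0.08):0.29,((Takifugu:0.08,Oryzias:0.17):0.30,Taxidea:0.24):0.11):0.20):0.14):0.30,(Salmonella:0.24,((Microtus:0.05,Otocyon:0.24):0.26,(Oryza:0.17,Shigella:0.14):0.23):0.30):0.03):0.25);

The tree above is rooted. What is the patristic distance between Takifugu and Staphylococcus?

0.86

The path runs Takifugu → … → MRCA → … → Staphylococcus; the MRCA is the node subtending ((Corylus,Staphylococcus),((Takifugu,Oryzias),Taxidea)).
Branch lengths along that path: 0.08 + 0.30 + 0.11 + 0.29 + 0.08 = 0.86.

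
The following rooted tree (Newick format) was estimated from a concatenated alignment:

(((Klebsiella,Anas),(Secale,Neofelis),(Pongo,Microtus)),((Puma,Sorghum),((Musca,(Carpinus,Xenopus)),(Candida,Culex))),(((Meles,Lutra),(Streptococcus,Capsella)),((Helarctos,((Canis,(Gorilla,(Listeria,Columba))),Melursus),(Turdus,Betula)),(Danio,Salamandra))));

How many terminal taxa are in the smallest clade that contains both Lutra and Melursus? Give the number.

14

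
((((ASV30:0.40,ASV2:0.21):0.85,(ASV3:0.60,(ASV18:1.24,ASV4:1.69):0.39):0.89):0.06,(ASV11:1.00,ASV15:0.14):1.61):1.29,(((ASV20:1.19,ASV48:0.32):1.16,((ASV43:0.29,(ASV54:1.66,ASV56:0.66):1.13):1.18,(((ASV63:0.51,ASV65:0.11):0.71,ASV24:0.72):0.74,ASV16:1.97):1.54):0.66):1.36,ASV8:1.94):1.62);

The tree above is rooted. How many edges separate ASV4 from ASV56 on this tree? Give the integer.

11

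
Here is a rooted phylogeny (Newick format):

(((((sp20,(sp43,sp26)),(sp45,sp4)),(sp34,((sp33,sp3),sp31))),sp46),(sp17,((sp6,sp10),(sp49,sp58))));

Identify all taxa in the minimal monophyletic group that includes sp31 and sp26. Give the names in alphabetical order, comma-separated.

sp20, sp26, sp3, sp31, sp33, sp34, sp4, sp43, sp45

Tracing sp31: it sits inside ((sp33,sp3),sp31).
Tracing sp26: it sits inside (sp43,sp26).
The smallest clade enclosing both is (((sp20,(sp43,sp26)),(sp45,sp4)),(sp34,((sp33,sp3),sp31))); the answer is its 9 terminal taxa in alphabetical order.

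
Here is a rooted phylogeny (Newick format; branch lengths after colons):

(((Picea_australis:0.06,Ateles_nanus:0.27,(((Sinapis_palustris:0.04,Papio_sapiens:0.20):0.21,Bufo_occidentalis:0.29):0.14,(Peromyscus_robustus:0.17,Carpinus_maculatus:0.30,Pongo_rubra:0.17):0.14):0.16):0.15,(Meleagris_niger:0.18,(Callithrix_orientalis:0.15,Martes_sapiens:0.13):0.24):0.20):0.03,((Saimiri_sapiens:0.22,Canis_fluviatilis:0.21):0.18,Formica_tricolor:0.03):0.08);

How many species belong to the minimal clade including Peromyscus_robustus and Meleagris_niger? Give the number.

The MRCA of Peromyscus_robustus and Meleagris_niger is the node subtending ((Picea_australis,Ateles_nanus,(((Sinapis_palustris,Papio_sapiens),Bufo_occidentalis),(Peromyscus_robustus,Carpinus_maculatus,Pongo_rubra))),(Meleagris_niger,(Callithrix_orientalis,Martes_sapiens))).
That clade contains 11 terminal taxa: Ateles_nanus, Bufo_occidentalis, Callithrix_orientalis, Carpinus_maculatus, Martes_sapiens, Meleagris_niger, Papio_sapiens, Peromyscus_robustus, Picea_australis, Pongo_rubra, Sinapis_palustris.

11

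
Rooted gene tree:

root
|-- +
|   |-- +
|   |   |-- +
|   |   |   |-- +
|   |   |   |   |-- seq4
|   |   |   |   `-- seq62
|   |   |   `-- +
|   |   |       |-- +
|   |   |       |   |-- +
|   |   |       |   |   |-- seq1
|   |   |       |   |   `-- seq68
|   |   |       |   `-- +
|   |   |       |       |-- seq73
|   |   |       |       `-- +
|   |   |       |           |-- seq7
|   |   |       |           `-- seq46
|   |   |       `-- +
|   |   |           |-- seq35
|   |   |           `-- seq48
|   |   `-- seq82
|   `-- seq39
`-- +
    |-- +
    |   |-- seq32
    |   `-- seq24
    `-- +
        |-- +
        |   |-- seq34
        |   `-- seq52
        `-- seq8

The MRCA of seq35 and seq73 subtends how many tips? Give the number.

7

The MRCA of seq35 and seq73 is the node subtending (((seq1,seq68),(seq73,(seq7,seq46))),(seq35,seq48)).
That clade contains 7 terminal taxa: seq1, seq35, seq46, seq48, seq68, seq7, seq73.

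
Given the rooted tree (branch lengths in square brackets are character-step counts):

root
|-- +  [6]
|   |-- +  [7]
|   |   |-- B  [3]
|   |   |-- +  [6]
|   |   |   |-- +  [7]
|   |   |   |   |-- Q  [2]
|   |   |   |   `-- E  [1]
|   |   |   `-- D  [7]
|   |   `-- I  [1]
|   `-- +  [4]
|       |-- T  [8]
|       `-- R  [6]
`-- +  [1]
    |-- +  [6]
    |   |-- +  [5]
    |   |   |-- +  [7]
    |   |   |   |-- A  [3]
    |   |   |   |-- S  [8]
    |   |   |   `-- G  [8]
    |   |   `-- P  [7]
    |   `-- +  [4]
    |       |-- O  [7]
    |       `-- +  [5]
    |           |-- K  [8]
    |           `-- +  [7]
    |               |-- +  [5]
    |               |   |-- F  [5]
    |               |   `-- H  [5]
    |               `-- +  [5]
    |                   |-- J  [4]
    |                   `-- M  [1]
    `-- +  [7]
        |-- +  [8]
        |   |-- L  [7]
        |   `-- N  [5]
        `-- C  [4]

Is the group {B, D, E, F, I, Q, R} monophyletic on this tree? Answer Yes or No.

The MRCA of the listed taxa is the root, so the smallest clade containing them is the whole tree.
That clade also contains A, C, G, H, J, K, L, M, N, O, P, S, T, which are not in the proposed group, so the group is not monophyletic.

No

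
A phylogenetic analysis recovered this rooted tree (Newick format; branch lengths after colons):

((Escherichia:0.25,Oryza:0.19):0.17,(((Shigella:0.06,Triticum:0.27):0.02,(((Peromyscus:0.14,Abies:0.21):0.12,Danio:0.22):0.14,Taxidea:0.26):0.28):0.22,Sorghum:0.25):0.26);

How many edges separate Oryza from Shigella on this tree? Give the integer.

6

The MRCA of Oryza and Shigella is the root of the tree.
From Oryza up to that node: 2 branches. From Shigella up to the same node: 4 branches. Total: 2 + 4 = 6.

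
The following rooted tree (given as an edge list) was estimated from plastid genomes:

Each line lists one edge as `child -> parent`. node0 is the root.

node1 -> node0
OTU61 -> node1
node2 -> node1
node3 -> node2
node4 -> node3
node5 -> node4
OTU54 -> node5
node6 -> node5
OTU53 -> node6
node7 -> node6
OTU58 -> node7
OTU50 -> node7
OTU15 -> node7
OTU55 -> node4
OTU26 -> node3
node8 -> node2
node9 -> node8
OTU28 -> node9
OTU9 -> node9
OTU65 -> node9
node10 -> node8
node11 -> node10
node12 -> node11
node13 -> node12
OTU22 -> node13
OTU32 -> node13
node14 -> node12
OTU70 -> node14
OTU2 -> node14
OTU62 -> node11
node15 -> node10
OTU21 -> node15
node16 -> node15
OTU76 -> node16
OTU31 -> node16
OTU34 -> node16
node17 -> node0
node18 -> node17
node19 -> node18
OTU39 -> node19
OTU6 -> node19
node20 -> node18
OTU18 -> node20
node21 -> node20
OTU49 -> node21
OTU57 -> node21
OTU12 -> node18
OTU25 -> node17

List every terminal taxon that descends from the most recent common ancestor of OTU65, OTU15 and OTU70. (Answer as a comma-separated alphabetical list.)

OTU15, OTU2, OTU21, OTU22, OTU26, OTU28, OTU31, OTU32, OTU34, OTU50, OTU53, OTU54, OTU55, OTU58, OTU62, OTU65, OTU70, OTU76, OTU9

Tracing OTU65: it sits inside (OTU28,OTU9,OTU65).
Tracing OTU15: it sits inside (OTU58,OTU50,OTU15).
Tracing OTU70: it sits inside (OTU70,OTU2).
The smallest clade enclosing all 3 is ((((OTU54,(OTU53,(OTU58,OTU50,OTU15))),OTU55),OTU26),((OTU28,OTU9,OTU65),((((OTU22,OTU32),(OTU70,OTU2)),OTU62),(OTU21,(OTU76,OTU31,OTU34))))); the answer is its 19 terminal taxa in alphabetical order.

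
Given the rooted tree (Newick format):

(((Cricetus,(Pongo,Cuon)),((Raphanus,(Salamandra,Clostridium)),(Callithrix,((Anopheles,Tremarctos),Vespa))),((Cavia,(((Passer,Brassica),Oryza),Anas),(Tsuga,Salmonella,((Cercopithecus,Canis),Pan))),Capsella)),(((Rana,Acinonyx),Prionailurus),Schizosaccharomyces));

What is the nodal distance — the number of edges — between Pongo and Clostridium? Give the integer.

The MRCA of Pongo and Clostridium is the node subtending ((Cricetus,(Pongo,Cuon)),((Raphanus,(Salamandra,Clostridium)),(Callithrix,((Anopheles,Tremarctos),Vespa))),((Cavia,(((Passer,Brassica),Oryza),Anas),(Tsuga,Salmonella,((Cercopithecus,Canis),Pan))),Capsella)).
From Pongo up to that node: 3 branches. From Clostridium up to the same node: 4 branches. Total: 3 + 4 = 7.

7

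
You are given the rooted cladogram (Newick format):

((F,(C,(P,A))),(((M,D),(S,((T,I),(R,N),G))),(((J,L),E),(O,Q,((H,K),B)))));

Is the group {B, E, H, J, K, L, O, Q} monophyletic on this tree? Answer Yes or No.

Yes

The most recent common ancestor of these taxa subtends (((J,L),E),(O,Q,((H,K),B))).
That clade has exactly 8 tips — every listed taxon and nothing else — so the group is monophyletic.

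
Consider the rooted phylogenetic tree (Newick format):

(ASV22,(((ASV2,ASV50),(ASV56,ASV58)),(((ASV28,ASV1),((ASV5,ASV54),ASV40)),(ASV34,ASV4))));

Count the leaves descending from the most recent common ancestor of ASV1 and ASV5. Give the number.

The MRCA of ASV1 and ASV5 is the node subtending ((ASV28,ASV1),((ASV5,ASV54),ASV40)).
That clade contains 5 terminal taxa: ASV1, ASV28, ASV40, ASV5, ASV54.

5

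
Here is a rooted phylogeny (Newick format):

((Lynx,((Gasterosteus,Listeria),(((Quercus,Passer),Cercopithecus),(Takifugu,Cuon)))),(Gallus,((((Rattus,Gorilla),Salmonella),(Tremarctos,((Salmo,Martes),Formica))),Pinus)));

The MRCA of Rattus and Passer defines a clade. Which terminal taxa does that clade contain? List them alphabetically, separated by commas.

Cercopithecus, Cuon, Formica, Gallus, Gasterosteus, Gorilla, Listeria, Lynx, Martes, Passer, Pinus, Quercus, Rattus, Salmo, Salmonella, Takifugu, Tremarctos

Tracing Rattus: it sits inside (Rattus,Gorilla).
Tracing Passer: it sits inside (Quercus,Passer).
The smallest clade enclosing both is the whole tree (their MRCA is the root), so the answer is all 17 tips in alphabetical order.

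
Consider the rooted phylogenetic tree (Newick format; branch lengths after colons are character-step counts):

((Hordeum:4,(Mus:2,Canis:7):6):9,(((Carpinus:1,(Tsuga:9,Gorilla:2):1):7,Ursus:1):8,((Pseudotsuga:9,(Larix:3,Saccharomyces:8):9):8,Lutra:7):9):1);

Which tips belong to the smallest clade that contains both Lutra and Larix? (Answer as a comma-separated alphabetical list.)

Tracing Lutra: it sits inside ((Pseudotsuga,(Larix,Saccharomyces)),Lutra).
Tracing Larix: it sits inside (Larix,Saccharomyces).
The smallest clade enclosing both is ((Pseudotsuga,(Larix,Saccharomyces)),Lutra); the answer is its 4 terminal taxa in alphabetical order.

Larix, Lutra, Pseudotsuga, Saccharomyces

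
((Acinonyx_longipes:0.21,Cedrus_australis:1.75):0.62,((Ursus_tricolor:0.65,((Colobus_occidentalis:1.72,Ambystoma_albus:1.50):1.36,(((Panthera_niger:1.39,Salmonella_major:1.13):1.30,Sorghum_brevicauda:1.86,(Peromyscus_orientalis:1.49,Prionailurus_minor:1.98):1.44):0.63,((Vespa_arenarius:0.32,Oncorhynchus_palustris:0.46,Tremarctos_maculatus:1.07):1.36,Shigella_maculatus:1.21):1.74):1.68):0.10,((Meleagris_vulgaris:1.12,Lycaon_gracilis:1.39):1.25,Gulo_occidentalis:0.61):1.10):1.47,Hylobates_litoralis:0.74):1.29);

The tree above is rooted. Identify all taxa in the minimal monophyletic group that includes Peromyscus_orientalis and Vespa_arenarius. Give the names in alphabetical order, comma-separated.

Oncorhynchus_palustris, Panthera_niger, Peromyscus_orientalis, Prionailurus_minor, Salmonella_major, Shigella_maculatus, Sorghum_brevicauda, Tremarctos_maculatus, Vespa_arenarius

Tracing Peromyscus_orientalis: it sits inside (Peromyscus_orientalis,Prionailurus_minor).
Tracing Vespa_arenarius: it sits inside (Vespa_arenarius,Oncorhynchus_palustris,Tremarctos_maculatus).
The smallest clade enclosing both is (((Panthera_niger,Salmonella_major),Sorghum_brevicauda,(Peromyscus_orientalis,Prionailurus_minor)),((Vespa_arenarius,Oncorhynchus_palustris,Tremarctos_maculatus),Shigella_maculatus)); the answer is its 9 terminal taxa in alphabetical order.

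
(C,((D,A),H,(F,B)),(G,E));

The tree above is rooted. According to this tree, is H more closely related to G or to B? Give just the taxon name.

B

The MRCA of H and B subtends ((D,A),H,(F,B)) (5 taxa).
The MRCA of H and G is the root, subtending the entire tree (8 taxa).
The first is nested inside the second, so H shares a more recent common ancestor with B.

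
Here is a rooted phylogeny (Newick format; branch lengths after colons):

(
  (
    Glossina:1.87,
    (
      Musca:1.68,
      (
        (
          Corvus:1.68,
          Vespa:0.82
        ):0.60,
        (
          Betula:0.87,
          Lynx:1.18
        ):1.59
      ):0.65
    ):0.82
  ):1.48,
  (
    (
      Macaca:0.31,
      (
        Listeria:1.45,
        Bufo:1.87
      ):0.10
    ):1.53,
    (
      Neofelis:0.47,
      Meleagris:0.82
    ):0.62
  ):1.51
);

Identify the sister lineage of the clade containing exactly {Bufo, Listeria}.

Macaca

The clade containing exactly {Bufo, Listeria} attaches to the tree at the node subtending (Macaca,(Listeria,Bufo)).
The other lineage descending from that same node — the sister group — is the single tip Macaca.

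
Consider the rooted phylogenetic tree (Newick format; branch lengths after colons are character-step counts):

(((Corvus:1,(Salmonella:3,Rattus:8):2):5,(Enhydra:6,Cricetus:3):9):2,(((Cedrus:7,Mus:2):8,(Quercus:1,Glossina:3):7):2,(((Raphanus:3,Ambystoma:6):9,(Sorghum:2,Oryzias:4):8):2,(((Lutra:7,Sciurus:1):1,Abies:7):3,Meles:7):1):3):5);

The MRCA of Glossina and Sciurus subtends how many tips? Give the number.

The MRCA of Glossina and Sciurus is the node subtending (((Cedrus,Mus),(Quercus,Glossina)),(((Raphanus,Ambystoma),(Sorghum,Oryzias)),(((Lutra,Sciurus),Abies),Meles))).
That clade contains 12 terminal taxa: Abies, Ambystoma, Cedrus, Glossina, Lutra, Meles, Mus, Oryzias, Quercus, Raphanus, Sciurus, Sorghum.

12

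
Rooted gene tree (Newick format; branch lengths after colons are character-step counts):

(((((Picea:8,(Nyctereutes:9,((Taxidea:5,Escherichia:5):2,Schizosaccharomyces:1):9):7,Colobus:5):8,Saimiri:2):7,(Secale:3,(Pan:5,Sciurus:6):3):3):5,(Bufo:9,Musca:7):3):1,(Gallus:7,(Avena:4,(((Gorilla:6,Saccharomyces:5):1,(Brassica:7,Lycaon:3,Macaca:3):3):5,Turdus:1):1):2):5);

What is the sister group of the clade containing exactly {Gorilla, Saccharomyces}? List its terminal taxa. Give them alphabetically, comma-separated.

The clade containing exactly {Gorilla, Saccharomyces} attaches to the tree at the node subtending ((Gorilla,Saccharomyces),(Brassica,Lycaon,Macaca)).
The other lineage descending from that same node — the sister group — is (Brassica,Lycaon,Macaca); its 3 tips in alphabetical order are the answer.

Brassica, Lycaon, Macaca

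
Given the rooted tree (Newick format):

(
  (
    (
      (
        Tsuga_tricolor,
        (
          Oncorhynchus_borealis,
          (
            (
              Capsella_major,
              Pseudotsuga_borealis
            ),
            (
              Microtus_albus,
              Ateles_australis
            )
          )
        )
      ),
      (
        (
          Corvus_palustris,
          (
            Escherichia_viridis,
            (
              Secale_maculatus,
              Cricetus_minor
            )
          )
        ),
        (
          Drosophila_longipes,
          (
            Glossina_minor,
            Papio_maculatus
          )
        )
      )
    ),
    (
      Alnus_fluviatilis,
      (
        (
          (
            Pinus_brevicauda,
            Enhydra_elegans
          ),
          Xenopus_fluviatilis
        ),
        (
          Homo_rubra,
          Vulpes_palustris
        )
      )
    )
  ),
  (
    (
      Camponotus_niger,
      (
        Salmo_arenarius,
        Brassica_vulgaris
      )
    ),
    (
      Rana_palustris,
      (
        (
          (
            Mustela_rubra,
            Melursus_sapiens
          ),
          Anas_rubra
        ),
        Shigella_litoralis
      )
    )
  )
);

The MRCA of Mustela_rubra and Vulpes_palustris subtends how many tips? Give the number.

The MRCA of Mustela_rubra and Vulpes_palustris is the root, so the clade is the entire tree.
That clade contains 27 terminal taxa: Alnus_fluviatilis, Anas_rubra, Ateles_australis, Brassica_vulgaris, Camponotus_niger, Capsella_major, Corvus_palustris, Cricetus_minor, Drosophila_longipes, Enhydra_elegans, Escherichia_viridis, Glossina_minor, Homo_rubra, Melursus_sapiens, Microtus_albus, Mustela_rubra, Oncorhynchus_borealis, Papio_maculatus, Pinus_brevicauda, Pseudotsuga_borealis, Rana_palustris, Salmo_arenarius, Secale_maculatus, Shigella_litoralis, Tsuga_tricolor, Vulpes_palustris, Xenopus_fluviatilis.

27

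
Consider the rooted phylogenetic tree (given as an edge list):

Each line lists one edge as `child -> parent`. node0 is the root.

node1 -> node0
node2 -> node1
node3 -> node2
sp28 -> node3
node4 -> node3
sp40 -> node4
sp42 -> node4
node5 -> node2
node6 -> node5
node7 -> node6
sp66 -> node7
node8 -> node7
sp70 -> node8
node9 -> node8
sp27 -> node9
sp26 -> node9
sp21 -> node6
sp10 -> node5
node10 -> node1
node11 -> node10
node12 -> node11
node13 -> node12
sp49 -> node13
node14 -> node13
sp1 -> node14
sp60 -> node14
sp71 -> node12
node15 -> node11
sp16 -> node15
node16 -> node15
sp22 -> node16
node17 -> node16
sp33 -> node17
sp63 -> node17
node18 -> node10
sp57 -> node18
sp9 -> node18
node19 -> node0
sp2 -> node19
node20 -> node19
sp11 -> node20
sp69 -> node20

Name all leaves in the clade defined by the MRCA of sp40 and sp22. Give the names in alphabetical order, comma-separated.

sp1, sp10, sp16, sp21, sp22, sp26, sp27, sp28, sp33, sp40, sp42, sp49, sp57, sp60, sp63, sp66, sp70, sp71, sp9

Tracing sp40: it sits inside (sp40,sp42).
Tracing sp22: it sits inside (sp22,(sp33,sp63)).
The smallest clade enclosing both is (((sp28,(sp40,sp42)),(((sp66,(sp70,(sp27,sp26))),sp21),sp10)),((((sp49,(sp1,sp60)),sp71),(sp16,(sp22,(sp33,sp63)))),(sp57,sp9))); the answer is its 19 terminal taxa in alphabetical order.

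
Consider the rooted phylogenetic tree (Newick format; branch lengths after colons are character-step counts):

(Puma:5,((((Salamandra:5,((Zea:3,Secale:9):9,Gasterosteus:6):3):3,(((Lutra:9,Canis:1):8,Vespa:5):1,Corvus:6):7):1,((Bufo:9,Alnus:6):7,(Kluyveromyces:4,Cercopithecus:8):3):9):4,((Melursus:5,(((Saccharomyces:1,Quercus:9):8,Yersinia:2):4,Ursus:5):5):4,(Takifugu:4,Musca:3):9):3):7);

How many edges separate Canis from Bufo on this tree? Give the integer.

The MRCA of Canis and Bufo is the node subtending (((Salamandra,((Zea,Secale),Gasterosteus)),(((Lutra,Canis),Vespa),Corvus)),((Bufo,Alnus),(Kluyveromyces,Cercopithecus))).
From Canis up to that node: 5 branches. From Bufo up to the same node: 3 branches. Total: 5 + 3 = 8.

8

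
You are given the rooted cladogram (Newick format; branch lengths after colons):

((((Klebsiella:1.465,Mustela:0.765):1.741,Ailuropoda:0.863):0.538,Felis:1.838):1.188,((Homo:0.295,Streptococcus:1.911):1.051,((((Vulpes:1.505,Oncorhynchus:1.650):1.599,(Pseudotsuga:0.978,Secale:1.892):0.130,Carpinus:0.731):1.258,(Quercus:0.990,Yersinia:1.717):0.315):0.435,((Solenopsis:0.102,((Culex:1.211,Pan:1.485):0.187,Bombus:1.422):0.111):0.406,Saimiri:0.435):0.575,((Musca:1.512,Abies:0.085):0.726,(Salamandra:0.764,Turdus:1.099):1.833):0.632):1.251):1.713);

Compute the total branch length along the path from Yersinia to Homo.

5.064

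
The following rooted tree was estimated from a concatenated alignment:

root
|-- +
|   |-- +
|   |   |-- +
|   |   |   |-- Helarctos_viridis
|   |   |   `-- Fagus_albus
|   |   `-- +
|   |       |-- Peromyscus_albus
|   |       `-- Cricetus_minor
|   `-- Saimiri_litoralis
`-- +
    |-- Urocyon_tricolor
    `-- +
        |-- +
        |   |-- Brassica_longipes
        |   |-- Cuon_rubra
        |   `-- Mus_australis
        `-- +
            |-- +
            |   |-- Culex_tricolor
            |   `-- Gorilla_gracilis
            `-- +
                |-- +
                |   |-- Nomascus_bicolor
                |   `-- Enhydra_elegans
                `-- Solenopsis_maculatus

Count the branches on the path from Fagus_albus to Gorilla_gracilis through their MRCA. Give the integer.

The MRCA of Fagus_albus and Gorilla_gracilis is the root of the tree.
From Fagus_albus up to that node: 4 branches. From Gorilla_gracilis up to the same node: 5 branches. Total: 4 + 5 = 9.

9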